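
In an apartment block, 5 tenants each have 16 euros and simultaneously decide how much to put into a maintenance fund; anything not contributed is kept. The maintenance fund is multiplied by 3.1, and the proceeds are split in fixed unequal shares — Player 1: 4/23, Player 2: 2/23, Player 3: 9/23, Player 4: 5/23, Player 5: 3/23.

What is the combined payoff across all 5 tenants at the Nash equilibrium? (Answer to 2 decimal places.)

A player with share s gets back 3.1·s per unit contributed, so full contribution is dominant for anyone with s > 1/3.1 = 0.3226 and zero contribution is dominant for anyone below.
Player 3 alone (share 9/23) is above the threshold, contributing 16; the remaining 4 contribute 0. Total contributed: 16.
The maintenance fund pays out 3.1 × 16 = 49.60 in total (split across the unequal shares, but the aggregate is all that matters for the group sum).
The 4 free-riders keep 16 each, adding 64. Group total = 64 + 49.60 = 113.60.

113.60 euros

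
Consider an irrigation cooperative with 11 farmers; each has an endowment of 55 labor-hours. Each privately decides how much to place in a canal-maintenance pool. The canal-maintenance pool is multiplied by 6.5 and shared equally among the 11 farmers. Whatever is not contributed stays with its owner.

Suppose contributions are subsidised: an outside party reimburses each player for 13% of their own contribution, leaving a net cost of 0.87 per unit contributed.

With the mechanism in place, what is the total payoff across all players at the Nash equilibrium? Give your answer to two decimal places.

With the mechanism, a contributed unit returns (6.5/11) / 0.87 = 0.6792 per unit of net cost — still below 1 — so contributing 0 remains dominant for every player.
At the Nash equilibrium no one contributes; group total payoff = 11 × 55 = 605.

605.00 labor-hours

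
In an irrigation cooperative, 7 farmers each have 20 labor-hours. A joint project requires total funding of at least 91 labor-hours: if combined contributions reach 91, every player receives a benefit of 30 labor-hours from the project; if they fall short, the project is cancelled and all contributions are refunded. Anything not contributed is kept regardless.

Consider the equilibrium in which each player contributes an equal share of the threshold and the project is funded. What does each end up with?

Equal share of the threshold: 91/7 = 13.
At this profile no one gains by cutting their contribution: any cut drops the total below 91, the project is cancelled, contributions are refunded, and the deviator ends with 20, which is less than 20 − 13 + 30 = 37. Contributing more than 13 just wastes the excess. So contributing exactly 13 is a best response.
Each player's payoff: 20 − 13 + 30 = 37.

37 labor-hours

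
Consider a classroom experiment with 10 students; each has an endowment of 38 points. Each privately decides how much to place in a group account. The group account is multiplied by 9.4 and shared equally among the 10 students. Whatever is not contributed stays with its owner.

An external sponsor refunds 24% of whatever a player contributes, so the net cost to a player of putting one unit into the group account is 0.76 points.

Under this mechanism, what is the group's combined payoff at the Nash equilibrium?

3663.20 points

With the mechanism, a contributed unit returns (9.4/10) / 0.76 = 1.2368 per unit of net cost to the contributor — now above 1 — so contributing fully is weakly dominant for every player.
So the Nash equilibrium is full contribution by all 10; the group earns 10 × (38 × 0.24 + 9.4 × 38) = 3663.20.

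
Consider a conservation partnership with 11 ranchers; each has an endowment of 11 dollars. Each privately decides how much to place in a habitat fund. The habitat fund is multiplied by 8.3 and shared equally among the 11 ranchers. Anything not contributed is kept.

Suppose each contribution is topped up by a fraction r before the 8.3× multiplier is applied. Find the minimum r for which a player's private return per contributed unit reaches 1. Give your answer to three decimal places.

With matching at rate r, one contributed unit becomes (1 + r) in the habitat fund and returns 8.3 × (1 + r) / 11 to the contributor.
Setting this equal to 1: 1 + r = 11/8.3 = 1.3253.
So the minimum matching rate is r = 1.3253 − 1 = 0.325.

0.325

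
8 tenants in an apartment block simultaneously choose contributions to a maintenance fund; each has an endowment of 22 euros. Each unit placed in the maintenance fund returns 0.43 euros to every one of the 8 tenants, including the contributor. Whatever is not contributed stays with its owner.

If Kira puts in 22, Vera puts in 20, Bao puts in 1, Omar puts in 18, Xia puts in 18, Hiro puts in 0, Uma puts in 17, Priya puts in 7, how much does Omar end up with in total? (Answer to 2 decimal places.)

48.29 euros

Total contributed: 22 + 20 + 1 + 18 + 18 + 0 + 17 + 7 = 103.
Each receives 0.43 × 103 = 44.29 from the maintenance fund.
Omar keeps 22 − 18 = 4, so Omar's payoff is 4 + 44.29 = 48.29.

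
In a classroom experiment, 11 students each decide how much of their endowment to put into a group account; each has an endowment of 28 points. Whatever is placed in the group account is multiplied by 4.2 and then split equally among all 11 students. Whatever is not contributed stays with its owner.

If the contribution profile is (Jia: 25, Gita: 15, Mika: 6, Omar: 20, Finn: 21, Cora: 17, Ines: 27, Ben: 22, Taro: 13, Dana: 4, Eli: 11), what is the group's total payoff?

887.20 points

Total contributed: 25 + 15 + 6 + 20 + 21 + 17 + 27 + 22 + 13 + 4 + 11 = 181; total kept: 11 × 28 − 181 = 127.
The group account pays out 4.2 × 181 = 760.20 in aggregate.
Group total = 127 + 760.20 = 887.20.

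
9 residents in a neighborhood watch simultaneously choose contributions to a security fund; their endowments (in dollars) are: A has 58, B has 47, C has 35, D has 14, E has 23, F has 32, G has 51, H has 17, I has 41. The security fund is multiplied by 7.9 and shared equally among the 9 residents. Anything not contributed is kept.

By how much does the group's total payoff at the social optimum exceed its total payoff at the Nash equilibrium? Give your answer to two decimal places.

2194.20 dollars

The private return per contributed unit is 7.9/9 = 0.8778 < 1 for every player regardless of endowment, so the Nash equilibrium is zero contribution and the group total is Σ E_j = 58 + 47 + 35 + 14 + 23 + 32 + 51 + 17 + 41 = 318.
Each contributed unit returns 7.900 to the group, so the social optimum is full contribution by everyone: group total = 7.900 × 318 = 2512.20.
Efficiency loss = (7.900 − 1) × 318 = 2194.20.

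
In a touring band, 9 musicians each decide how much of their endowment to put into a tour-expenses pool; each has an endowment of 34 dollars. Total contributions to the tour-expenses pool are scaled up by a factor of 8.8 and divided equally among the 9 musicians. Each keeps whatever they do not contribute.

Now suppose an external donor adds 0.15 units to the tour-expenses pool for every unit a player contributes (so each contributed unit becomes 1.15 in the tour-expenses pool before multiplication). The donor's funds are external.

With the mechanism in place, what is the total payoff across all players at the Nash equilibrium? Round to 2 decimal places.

The effective private return per unit is now 8.8 × 1.15 / 9 = 1.1244 > 1, so every player's dominant strategy flips to full contribution.
So the Nash equilibrium is full contribution by all 9; the group earns 8.8 × 1.15 × 306 = 3096.72.

3096.72 dollars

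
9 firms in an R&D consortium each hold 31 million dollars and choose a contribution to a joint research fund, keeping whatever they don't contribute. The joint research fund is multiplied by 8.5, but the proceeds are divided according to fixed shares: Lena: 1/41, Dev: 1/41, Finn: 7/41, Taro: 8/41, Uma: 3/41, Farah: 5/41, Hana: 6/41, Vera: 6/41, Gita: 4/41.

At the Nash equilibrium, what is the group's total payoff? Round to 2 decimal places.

1441.50 million dollars

For player j, contributing a unit is worthwhile iff 8.5 × (j's share) ≥ 1, i.e. iff j's share is at least 0.1176.
Finn, Taro, Farah, Hana and Vera are above the threshold, contributing 31 each; the remaining 4 contribute 0. Total contributed: 155.
The joint research fund pays out 8.5 × 155 = 1317.50 in total (split across the unequal shares, but the aggregate is all that matters for the group sum).
The 4 free-riders keep 31 each, adding 124. Group total = 124 + 1317.50 = 1441.50.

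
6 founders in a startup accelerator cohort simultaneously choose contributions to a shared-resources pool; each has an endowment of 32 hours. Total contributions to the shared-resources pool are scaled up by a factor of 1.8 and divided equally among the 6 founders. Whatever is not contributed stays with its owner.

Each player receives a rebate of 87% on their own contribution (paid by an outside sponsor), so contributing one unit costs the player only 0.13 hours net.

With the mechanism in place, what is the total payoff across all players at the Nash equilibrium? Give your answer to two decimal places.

512.64 hours

The effective private return per unit is now (1.8/6) / 0.13 = 2.3077 > 1, so every player's dominant strategy flips to full contribution.
At the Nash equilibrium everyone contributes 32. Group total payoff = 6 × (32 × 0.87 + 1.8 × 32) = 512.64.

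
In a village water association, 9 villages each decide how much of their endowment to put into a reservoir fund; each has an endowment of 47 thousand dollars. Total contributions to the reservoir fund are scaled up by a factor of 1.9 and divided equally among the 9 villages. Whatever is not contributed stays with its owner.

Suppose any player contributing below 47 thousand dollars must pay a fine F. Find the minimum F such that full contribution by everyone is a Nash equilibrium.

37.08 thousand dollars

Given the others contribute fully, the best deviation is to contribute 0 (any partial contribution still incurs the fine and gives up units whose private return 0.2111 is below 1).
Deviating from 47 to 0 saves 47 thousand dollars but forfeits the deviator's share of the drop in the reservoir fund: 1.9/9 × 47 = 9.92.
So the deviation gain is 47 − 9.92 = 37.08, and the fine must be at least 37.08 thousand dollars to wipe it out.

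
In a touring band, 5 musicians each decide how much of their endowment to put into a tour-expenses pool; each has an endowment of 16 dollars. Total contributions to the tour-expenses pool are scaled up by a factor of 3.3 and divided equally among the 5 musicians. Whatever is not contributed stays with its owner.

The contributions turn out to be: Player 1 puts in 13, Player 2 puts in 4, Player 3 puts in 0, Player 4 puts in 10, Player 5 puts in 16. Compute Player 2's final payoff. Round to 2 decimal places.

40.38 dollars

Total contributed: 13 + 4 + 0 + 10 + 16 = 43.
Each receives 3.3 × 43 / 5 = 28.38 from the tour-expenses pool.
Player 2 keeps 16 − 4 = 12, so Player 2's payoff is 12 + 28.38 = 40.38.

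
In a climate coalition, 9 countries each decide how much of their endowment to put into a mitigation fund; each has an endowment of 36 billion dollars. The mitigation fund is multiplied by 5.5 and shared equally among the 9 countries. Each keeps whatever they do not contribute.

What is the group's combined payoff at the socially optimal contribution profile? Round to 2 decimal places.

1782.00 billion dollars

Each contributed unit returns 5.500 to the group as a whole (0.6111 to each of 9 players), which exceeds 1, so the social optimum is full contribution: group total = 5.500 × 324 = 1782.00.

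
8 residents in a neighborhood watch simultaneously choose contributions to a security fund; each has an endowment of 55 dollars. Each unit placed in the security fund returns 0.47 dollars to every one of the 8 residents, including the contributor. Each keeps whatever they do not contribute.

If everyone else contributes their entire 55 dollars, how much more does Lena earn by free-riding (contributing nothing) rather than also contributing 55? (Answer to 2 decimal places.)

29.15 dollars

Switching from a contribution of 55 to 0 lets Lena keep an extra 55 dollars, but lowers the security fund by 55, which costs Lena their own share of that drop: 0.47 × 55 = 25.85.
Net gain = 55 − 25.85 = 29.15. The private return per contributed unit (0.47) is below 1, so free-riding is indeed the best response regardless of what the others do.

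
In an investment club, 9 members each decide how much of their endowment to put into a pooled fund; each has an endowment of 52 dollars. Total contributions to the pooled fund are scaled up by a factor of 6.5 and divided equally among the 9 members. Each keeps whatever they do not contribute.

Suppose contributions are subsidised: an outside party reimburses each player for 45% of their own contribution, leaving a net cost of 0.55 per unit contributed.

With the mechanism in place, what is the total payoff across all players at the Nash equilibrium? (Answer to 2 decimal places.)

3252.60 dollars

The effective private return per unit is now (6.5/9) / 0.55 = 1.3131 > 1, so every player's dominant strategy flips to full contribution.
So the Nash equilibrium is full contribution by all 9; the group earns 9 × (52 × 0.45 + 6.5 × 52) = 3252.60.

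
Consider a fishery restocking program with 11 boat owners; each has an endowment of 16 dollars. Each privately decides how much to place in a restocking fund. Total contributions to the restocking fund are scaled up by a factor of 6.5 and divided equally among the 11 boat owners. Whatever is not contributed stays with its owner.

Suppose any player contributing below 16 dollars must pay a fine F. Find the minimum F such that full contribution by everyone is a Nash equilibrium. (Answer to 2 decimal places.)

Given the others contribute fully, the best deviation is to contribute 0 (any partial contribution still incurs the fine and gives up units whose private return 0.5909 is below 1).
Deviating from 16 to 0 saves 16 dollars but forfeits the deviator's share of the drop in the restocking fund: 6.5/11 × 16 = 9.45.
So the deviation gain is 16 − 9.45 = 6.55, and the fine must be at least 6.55 dollars to wipe it out.

6.55 dollars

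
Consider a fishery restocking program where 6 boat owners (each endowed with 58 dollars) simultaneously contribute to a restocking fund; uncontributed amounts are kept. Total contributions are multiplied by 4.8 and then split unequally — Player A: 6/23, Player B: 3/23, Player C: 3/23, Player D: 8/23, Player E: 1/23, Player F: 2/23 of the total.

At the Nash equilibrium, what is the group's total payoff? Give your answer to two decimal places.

Player j's private return per contributed unit is 4.8 × (j's share). Contributing is weakly dominant for j when that share is at least 1/4.8 = 0.2083, and contributing 0 is dominant otherwise.
Player A and Player D clear that bar, contributing 58 each; the remaining 4 contribute 0. Total contributed: 116.
The restocking fund pays out 4.8 × 116 = 556.80 in total (split across the unequal shares, but the aggregate is all that matters for the group sum).
The 4 free-riders keep 58 each, adding 232. Group total = 232 + 556.80 = 788.80.

788.80 dollars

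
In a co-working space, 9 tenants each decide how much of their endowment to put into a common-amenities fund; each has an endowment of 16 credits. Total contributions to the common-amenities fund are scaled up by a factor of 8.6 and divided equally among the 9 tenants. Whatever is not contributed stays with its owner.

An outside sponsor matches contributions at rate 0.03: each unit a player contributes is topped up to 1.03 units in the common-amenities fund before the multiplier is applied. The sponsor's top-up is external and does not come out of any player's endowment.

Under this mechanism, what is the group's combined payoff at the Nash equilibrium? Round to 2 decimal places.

144.00 credits

Even with the mechanism, each unit contributed returns only 8.6 × 1.03 / 9 = 0.9842 per unit of net cost, so contributing nothing is still dominant.
At the Nash equilibrium no one contributes; group total payoff = 9 × 16 = 144.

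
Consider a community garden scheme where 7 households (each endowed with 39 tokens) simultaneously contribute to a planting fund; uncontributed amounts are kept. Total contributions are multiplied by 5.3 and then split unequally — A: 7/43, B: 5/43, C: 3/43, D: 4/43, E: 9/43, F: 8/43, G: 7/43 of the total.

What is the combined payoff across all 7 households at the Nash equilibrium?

440.70 tokens

For player j, contributing a unit is worthwhile iff 5.3 × (j's share) ≥ 1, i.e. iff j's share is at least 0.1887.
E alone (share 9/43) is above the threshold, contributing 39; the remaining 6 contribute 0. Total contributed: 39.
The planting fund pays out 5.3 × 39 = 206.70 in total (split across the unequal shares, but the aggregate is all that matters for the group sum).
The 6 free-riders keep 39 each, adding 234. Group total = 234 + 206.70 = 440.70.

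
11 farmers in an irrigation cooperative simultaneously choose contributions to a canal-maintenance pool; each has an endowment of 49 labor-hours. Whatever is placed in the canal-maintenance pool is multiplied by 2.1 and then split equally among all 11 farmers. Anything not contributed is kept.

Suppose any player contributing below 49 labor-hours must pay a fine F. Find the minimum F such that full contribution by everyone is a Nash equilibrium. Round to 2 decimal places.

Given the others contribute fully, the best deviation is to contribute 0 (any partial contribution still incurs the fine and gives up units whose private return 0.1909 is below 1).
Deviating from 49 to 0 saves 49 labor-hours but forfeits the deviator's share of the drop in the canal-maintenance pool: 2.1/11 × 49 = 9.35.
So the deviation gain is 49 − 9.35 = 39.65, and the fine must be at least 39.65 labor-hours to wipe it out.

39.65 labor-hours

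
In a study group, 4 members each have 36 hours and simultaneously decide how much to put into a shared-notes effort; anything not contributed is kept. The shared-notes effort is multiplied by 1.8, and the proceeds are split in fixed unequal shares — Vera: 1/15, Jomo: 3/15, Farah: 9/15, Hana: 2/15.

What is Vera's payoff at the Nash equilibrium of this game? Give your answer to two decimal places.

Each unit j contributes comes back to j as 1.8 × (j's share), so j prefers to contribute only if that share exceeds 1/1.8 = 0.5556; otherwise keeping the unit dominates.
The only share above 0.5556 is Farah's 9/15, contributing 36; the remaining 3 contribute 0. Total contributed: 36.
Vera keeps 36 and receives 1.8 × 36 × 1/15 = 4.32 from the shared-notes effort, for a payoff of 40.32.

40.32 hours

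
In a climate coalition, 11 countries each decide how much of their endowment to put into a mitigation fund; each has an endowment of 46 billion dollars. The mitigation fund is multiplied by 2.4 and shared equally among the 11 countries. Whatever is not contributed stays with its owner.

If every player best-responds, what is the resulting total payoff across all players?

Each contributed unit returns 2.4/11 = 0.2182 to its contributor — below 1 — so contributing 0 is dominant for every player. At the Nash equilibrium everyone keeps their 46, and the group total is 11 × 46 = 506.

506.00 billion dollars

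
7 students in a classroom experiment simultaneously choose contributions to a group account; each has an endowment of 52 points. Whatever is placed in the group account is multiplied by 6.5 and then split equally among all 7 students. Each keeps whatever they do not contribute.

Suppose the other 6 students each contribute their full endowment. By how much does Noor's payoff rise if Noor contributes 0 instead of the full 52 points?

Switching from a contribution of 52 to 0 lets Noor keep an extra 52 points, but lowers the group account by 52, which costs Noor their own share of that drop: 6.5/7 × 52 = 48.29.
Net gain = 52 − 48.29 = 3.71. The private return per contributed unit (0.9286) is below 1, so free-riding is indeed the best response regardless of what the others do.

3.71 points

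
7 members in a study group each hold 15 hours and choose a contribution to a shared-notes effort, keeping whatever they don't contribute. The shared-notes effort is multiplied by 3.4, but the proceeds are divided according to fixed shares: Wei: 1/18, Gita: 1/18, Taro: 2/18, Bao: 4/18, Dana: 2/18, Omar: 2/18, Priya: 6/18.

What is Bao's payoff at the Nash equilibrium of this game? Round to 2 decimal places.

A player with share s gets back 3.4·s per unit contributed, so full contribution is dominant for anyone with s > 1/3.4 = 0.2941 and zero contribution is dominant for anyone below.
Only Priya (6/18) clears that bar, contributing 15; the remaining 6 contribute 0. Total contributed: 15.
Bao keeps 15 and receives 3.4 × 15 × 4/18 = 11.33 from the shared-notes effort, for a payoff of 26.33.

26.33 hours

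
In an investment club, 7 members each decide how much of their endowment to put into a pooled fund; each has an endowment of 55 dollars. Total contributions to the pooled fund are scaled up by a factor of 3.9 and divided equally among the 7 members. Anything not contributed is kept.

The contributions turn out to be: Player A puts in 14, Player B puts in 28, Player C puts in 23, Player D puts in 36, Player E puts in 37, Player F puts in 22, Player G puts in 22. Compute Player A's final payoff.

Total contributed: 14 + 28 + 23 + 36 + 37 + 22 + 22 = 182.
Each receives 3.9 × 182 / 7 = 101.40 from the pooled fund.
Player A keeps 55 − 14 = 41, so Player A's payoff is 41 + 101.40 = 142.40.

142.40 dollars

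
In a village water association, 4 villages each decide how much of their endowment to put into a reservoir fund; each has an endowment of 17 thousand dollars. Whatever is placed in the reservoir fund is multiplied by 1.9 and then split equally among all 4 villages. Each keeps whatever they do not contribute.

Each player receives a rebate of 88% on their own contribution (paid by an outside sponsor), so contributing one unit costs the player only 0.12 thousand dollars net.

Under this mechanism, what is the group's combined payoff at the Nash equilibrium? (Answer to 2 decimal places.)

With the mechanism, a contributed unit returns (1.9/4) / 0.12 = 3.9583 per unit of net cost to the contributor — now above 1 — so contributing fully is weakly dominant for every player.
At the Nash equilibrium everyone contributes 17. Group total payoff = 4 × (17 × 0.88 + 1.9 × 17) = 189.04.

189.04 thousand dollars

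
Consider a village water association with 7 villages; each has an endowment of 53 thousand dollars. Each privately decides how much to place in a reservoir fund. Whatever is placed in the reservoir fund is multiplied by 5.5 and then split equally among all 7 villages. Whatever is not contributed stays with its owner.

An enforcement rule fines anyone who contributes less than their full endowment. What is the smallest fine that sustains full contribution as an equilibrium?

11.36 thousand dollars

Given the others contribute fully, the best deviation is to contribute 0 (any partial contribution still incurs the fine and gives up units whose private return 0.7857 is below 1).
Deviating from 53 to 0 saves 53 thousand dollars but forfeits the deviator's share of the drop in the reservoir fund: 5.5/7 × 53 = 41.64.
So the deviation gain is 53 − 41.64 = 11.36, and the fine must be at least 11.36 thousand dollars to wipe it out.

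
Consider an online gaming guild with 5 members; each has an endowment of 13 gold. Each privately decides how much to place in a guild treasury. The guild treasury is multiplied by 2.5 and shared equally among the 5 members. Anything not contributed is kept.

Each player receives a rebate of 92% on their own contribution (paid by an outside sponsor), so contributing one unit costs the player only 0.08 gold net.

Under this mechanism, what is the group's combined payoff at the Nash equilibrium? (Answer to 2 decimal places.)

With the mechanism, a contributed unit returns (2.5/5) / 0.08 = 6.2500 per unit of net cost to the contributor — now above 1 — so contributing fully is weakly dominant for every player.
At the Nash equilibrium everyone contributes 13. Group total payoff = 5 × (13 × 0.92 + 2.5 × 13) = 222.30.

222.30 gold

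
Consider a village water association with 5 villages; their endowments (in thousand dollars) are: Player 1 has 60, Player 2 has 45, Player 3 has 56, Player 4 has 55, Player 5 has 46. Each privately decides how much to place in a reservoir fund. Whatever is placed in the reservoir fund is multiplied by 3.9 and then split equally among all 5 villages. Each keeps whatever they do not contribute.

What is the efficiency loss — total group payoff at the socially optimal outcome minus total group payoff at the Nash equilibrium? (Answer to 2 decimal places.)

The private return per contributed unit is 3.9/5 = 0.7800 < 1 for every player regardless of endowment, so the Nash equilibrium is zero contribution and the group total is Σ E_j = 60 + 45 + 56 + 55 + 46 = 262.
Each contributed unit returns 3.900 to the group, so the social optimum is full contribution by everyone: group total = 3.900 × 262 = 1021.80.
Efficiency loss = (3.900 − 1) × 262 = 759.80.

759.80 thousand dollars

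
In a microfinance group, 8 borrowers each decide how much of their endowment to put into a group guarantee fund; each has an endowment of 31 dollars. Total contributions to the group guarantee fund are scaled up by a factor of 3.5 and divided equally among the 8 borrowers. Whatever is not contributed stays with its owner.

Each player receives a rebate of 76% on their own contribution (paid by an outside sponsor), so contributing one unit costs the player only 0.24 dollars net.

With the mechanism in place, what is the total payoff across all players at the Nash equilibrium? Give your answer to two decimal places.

The effective private return per unit is now (3.5/8) / 0.24 = 1.8229 > 1, so every player's dominant strategy flips to full contribution.
So the Nash equilibrium is full contribution by all 8; the group earns 8 × (31 × 0.76 + 3.5 × 31) = 1056.48.

1056.48 dollars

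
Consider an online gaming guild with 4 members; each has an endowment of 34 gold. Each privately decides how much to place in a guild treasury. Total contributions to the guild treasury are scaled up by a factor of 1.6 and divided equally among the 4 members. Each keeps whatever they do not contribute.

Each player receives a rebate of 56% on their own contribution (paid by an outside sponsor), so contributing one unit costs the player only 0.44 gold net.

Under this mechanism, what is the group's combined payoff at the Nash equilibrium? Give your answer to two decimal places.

Even with the mechanism, each unit contributed returns only (1.6/4) / 0.44 = 0.9091 per unit of net cost, so contributing nothing is still dominant.
At the Nash equilibrium no one contributes; group total payoff = 4 × 34 = 136.

136.00 gold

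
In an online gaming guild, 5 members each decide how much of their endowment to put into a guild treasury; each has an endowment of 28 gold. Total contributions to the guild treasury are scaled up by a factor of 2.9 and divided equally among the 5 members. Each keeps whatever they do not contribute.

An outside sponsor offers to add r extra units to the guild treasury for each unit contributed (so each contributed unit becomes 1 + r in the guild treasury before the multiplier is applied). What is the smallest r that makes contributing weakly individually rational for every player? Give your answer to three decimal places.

With matching at rate r, one contributed unit becomes (1 + r) in the guild treasury and returns 2.9 × (1 + r) / 5 to the contributor.
Setting this equal to 1: 1 + r = 5/2.9 = 1.7241.
So the minimum matching rate is r = 1.7241 − 1 = 0.724.

0.724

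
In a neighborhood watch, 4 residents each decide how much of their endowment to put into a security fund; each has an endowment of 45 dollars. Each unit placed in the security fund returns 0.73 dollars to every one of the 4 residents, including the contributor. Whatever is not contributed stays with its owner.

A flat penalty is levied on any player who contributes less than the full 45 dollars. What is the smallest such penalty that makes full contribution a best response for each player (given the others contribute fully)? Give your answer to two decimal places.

Given the others contribute fully, the best deviation is to contribute 0 (any partial contribution still incurs the fine and gives up units whose private return 0.73 is below 1).
Deviating from 45 to 0 saves 45 dollars but forfeits the deviator's share of the drop in the security fund: 0.73 × 45 = 32.85.
So the deviation gain is 45 − 32.85 = 12.15, and the fine must be at least 12.15 dollars to wipe it out.

12.15 dollars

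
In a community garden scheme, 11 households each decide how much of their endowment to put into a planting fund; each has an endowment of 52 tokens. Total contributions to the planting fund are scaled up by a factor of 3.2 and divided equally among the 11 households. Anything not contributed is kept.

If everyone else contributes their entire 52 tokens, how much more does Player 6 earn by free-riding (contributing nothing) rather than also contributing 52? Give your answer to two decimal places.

Switching from a contribution of 52 to 0 lets Player 6 keep an extra 52 tokens, but lowers the planting fund by 52, which costs Player 6 their own share of that drop: 3.2/11 × 52 = 15.13.
Net gain = 52 − 15.13 = 36.87. The private return per contributed unit (0.2909) is below 1, so free-riding is indeed the best response regardless of what the others do.

36.87 tokens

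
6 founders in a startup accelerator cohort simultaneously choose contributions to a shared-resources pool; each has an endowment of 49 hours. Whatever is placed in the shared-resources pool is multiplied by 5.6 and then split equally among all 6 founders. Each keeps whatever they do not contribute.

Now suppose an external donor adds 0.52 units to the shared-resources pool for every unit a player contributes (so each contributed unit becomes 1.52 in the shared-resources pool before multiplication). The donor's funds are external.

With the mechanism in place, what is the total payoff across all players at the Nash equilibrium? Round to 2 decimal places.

2502.53 hours

The effective private return per unit is now 5.6 × 1.52 / 6 = 1.4187 > 1, so every player's dominant strategy flips to full contribution.
So the Nash equilibrium is full contribution by all 6; the group earns 5.6 × 1.52 × 294 = 2502.53.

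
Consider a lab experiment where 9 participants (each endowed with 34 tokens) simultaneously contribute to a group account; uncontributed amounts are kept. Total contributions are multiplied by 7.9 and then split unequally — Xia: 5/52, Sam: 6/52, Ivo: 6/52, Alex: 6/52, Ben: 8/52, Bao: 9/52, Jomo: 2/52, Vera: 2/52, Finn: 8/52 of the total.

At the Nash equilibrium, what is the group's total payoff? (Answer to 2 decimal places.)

For player j, contributing a unit is worthwhile iff 7.9 × (j's share) ≥ 1, i.e. iff j's share is at least 0.1266.
The shares above 0.1266 belong to Ben, Bao and Finn, contributing 34 each; the remaining 6 contribute 0. Total contributed: 102.
The group account pays out 7.9 × 102 = 805.80 in total (split across the unequal shares, but the aggregate is all that matters for the group sum).
The 6 free-riders keep 34 each, adding 204. Group total = 204 + 805.80 = 1009.80.

1009.80 tokens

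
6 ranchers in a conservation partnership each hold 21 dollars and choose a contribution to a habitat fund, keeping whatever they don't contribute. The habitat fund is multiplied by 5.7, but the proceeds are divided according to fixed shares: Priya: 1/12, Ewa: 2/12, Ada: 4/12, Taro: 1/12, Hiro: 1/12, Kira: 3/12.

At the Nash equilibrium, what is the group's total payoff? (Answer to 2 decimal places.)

323.40 dollars

A player with share s gets back 5.7·s per unit contributed, so full contribution is dominant for anyone with s > 1/5.7 = 0.1754 and zero contribution is dominant for anyone below.
Ada and Kira clear that bar, contributing 21 each; the remaining 4 contribute 0. Total contributed: 42.
The habitat fund pays out 5.7 × 42 = 239.40 in total (split across the unequal shares, but the aggregate is all that matters for the group sum).
The 4 free-riders keep 21 each, adding 84. Group total = 84 + 239.40 = 323.40.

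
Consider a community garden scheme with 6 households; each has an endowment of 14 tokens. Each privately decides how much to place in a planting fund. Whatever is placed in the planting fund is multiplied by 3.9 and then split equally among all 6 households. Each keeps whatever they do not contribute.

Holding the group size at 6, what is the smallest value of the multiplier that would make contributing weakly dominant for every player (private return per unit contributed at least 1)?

6

A contributed unit returns (multiplier)/6 to its contributor.
This reaches 1 exactly when the multiplier is 6.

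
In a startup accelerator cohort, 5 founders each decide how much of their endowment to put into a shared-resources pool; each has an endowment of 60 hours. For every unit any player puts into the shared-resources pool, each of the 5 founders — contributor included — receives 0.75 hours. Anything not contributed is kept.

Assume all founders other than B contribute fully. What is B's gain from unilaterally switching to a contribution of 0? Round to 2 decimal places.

15.00 hours

Switching from a contribution of 60 to 0 lets B keep an extra 60 hours, but lowers the shared-resources pool by 60, which costs B their own share of that drop: 0.75 × 60 = 45.00.
Net gain = 60 − 45.00 = 15.00. The private return per contributed unit (0.75) is below 1, so free-riding is indeed the best response regardless of what the others do.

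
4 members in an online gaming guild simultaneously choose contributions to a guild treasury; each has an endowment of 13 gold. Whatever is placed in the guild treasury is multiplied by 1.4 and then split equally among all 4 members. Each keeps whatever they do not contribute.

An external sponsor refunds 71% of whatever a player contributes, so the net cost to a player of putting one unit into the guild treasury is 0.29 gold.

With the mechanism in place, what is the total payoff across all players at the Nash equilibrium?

109.72 gold

Under the mechanism each unit contributed yields (1.4/4) / 0.29 = 1.2069 back to its contributor per unit of net cost, which exceeds 1, making full contribution the dominant choice for everyone.
At the Nash equilibrium everyone contributes 13. Group total payoff = 4 × (13 × 0.71 + 1.4 × 13) = 109.72.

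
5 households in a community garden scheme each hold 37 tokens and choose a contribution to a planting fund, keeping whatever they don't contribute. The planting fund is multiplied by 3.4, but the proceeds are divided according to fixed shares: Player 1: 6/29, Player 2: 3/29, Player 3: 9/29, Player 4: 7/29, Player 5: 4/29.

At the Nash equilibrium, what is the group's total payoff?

Each unit j contributes comes back to j as 3.4 × (j's share), so j prefers to contribute only if that share exceeds 1/3.4 = 0.2941; otherwise keeping the unit dominates.
The only share above 0.2941 is Player 3's 9/29, contributing 37; the remaining 4 contribute 0. Total contributed: 37.
The planting fund pays out 3.4 × 37 = 125.80 in total (split across the unequal shares, but the aggregate is all that matters for the group sum).
The 4 free-riders keep 37 each, adding 148. Group total = 148 + 125.80 = 273.80.

273.80 tokens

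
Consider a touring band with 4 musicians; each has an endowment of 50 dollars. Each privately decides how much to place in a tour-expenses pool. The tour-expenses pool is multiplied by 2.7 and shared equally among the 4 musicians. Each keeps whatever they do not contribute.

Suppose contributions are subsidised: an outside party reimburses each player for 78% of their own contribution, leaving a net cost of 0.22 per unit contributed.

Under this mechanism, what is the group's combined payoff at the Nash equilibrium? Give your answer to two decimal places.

696.00 dollars

Under the mechanism each unit contributed yields (2.7/4) / 0.22 = 3.0682 back to its contributor per unit of net cost, which exceeds 1, making full contribution the dominant choice for everyone.
So the Nash equilibrium is full contribution by all 4; the group earns 4 × (50 × 0.78 + 2.7 × 50) = 696.00.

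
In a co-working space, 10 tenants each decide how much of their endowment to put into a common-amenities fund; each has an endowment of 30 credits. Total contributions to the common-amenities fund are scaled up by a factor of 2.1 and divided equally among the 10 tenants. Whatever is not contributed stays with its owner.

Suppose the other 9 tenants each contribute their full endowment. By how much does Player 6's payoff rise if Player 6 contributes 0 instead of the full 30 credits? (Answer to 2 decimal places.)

Switching from a contribution of 30 to 0 lets Player 6 keep an extra 30 credits, but lowers the common-amenities fund by 30, which costs Player 6 their own share of that drop: 2.1/10 × 30 = 6.30.
Net gain = 30 − 6.30 = 23.70. The private return per contributed unit (0.2100) is below 1, so free-riding is indeed the best response regardless of what the others do.

23.70 credits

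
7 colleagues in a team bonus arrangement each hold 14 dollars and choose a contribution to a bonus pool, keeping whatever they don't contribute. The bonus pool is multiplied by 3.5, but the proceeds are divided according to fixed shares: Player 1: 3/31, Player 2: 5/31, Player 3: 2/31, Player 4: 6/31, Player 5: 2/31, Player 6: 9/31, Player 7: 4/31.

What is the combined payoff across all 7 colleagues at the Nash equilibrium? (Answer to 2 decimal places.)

133.00 dollars

For player j, contributing a unit is worthwhile iff 3.5 × (j's share) ≥ 1, i.e. iff j's share is at least 0.2857.
Only Player 6 (9/31) clears that bar, contributing 14; the remaining 6 contribute 0. Total contributed: 14.
The bonus pool pays out 3.5 × 14 = 49.00 in total (split across the unequal shares, but the aggregate is all that matters for the group sum).
The 6 free-riders keep 14 each, adding 84. Group total = 84 + 49.00 = 133.00.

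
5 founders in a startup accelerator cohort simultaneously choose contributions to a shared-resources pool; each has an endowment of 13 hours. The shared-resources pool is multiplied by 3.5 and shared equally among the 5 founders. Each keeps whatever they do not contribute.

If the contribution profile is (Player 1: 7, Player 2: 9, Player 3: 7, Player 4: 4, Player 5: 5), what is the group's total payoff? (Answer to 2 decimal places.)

145.00 hours

Total contributed: 7 + 9 + 7 + 4 + 5 = 32; total kept: 5 × 13 − 32 = 33.
The shared-resources pool pays out 3.5 × 32 = 112.00 in aggregate.
Group total = 33 + 112.00 = 145.00.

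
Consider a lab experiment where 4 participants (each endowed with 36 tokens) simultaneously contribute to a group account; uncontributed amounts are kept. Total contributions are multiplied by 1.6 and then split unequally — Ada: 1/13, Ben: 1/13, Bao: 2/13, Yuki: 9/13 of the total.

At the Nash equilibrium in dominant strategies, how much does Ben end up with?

Each unit j contributes comes back to j as 1.6 × (j's share), so j prefers to contribute only if that share exceeds 1/1.6 = 0.6250; otherwise keeping the unit dominates.
The only share above 0.6250 is Yuki's 9/13, contributing 36; the remaining 3 contribute 0. Total contributed: 36.
Ben keeps 36 and receives 1.6 × 36 × 1/13 = 4.43 from the group account, for a payoff of 40.43.

40.43 tokens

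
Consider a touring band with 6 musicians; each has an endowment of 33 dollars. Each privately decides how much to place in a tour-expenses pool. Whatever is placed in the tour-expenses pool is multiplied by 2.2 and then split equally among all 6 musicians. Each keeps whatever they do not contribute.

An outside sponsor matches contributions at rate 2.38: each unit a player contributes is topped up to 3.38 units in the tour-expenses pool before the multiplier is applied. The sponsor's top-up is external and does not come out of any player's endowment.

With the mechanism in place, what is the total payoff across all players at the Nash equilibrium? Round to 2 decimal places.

Under the mechanism each unit contributed yields 2.2 × 3.38 / 6 = 1.2393 back to its contributor per unit of net cost, which exceeds 1, making full contribution the dominant choice for everyone.
So the Nash equilibrium is full contribution by all 6; the group earns 2.2 × 3.38 × 198 = 1472.33.

1472.33 dollars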